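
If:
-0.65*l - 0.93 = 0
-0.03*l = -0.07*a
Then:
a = -0.61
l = -1.43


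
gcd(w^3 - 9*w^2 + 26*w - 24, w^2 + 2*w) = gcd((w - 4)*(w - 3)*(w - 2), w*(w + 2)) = 1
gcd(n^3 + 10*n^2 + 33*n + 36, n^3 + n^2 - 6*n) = n + 3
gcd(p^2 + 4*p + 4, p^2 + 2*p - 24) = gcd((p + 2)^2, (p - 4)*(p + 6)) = 1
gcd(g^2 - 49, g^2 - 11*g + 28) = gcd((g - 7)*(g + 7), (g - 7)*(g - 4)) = g - 7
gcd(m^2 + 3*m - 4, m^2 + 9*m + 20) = m + 4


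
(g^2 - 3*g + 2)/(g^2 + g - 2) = (g - 2)/(g + 2)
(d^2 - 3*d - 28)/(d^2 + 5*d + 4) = (d - 7)/(d + 1)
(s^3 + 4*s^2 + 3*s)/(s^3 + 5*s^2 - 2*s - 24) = s*(s + 1)/(s^2 + 2*s - 8)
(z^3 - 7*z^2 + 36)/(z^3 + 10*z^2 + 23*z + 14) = (z^2 - 9*z + 18)/(z^2 + 8*z + 7)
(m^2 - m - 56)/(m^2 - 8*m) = (m + 7)/m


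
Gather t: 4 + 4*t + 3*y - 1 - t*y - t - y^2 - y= t*(3 - y) - y^2 + 2*y + 3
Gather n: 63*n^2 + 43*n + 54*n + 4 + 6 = 63*n^2 + 97*n + 10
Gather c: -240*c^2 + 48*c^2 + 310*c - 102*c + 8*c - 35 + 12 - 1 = -192*c^2 + 216*c - 24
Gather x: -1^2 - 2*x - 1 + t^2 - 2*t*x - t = t^2 - t + x*(-2*t - 2) - 2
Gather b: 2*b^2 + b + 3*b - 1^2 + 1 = 2*b^2 + 4*b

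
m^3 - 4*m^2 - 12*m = m*(m - 6)*(m + 2)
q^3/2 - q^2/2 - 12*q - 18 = (q/2 + 1)*(q - 6)*(q + 3)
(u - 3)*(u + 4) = u^2 + u - 12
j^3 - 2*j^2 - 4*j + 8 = (j - 2)^2*(j + 2)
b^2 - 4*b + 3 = (b - 3)*(b - 1)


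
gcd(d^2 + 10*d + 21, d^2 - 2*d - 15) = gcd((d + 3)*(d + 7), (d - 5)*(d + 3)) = d + 3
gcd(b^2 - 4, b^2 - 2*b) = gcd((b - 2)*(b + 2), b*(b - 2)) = b - 2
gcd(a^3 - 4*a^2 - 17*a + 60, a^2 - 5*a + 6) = a - 3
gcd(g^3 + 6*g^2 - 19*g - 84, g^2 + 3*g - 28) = g^2 + 3*g - 28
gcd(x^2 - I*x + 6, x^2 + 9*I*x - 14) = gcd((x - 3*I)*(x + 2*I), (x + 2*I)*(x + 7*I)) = x + 2*I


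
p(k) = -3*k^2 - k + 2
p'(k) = -6*k - 1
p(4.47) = -62.41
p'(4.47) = -27.82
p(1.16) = -3.20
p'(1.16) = -7.96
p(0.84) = -0.96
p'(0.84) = -6.04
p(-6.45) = -116.36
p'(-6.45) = 37.70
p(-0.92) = 0.38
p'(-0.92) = 4.52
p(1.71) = -8.48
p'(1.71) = -11.26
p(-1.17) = -0.94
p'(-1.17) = 6.02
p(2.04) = -12.52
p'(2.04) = -13.24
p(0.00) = 2.00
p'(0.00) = -1.00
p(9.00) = -250.00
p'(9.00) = -55.00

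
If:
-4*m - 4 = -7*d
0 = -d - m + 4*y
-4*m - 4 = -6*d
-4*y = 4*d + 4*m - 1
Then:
No Solution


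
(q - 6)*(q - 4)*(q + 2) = q^3 - 8*q^2 + 4*q + 48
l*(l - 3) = l^2 - 3*l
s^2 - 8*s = s*(s - 8)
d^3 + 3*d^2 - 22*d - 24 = (d - 4)*(d + 1)*(d + 6)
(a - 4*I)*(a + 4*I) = a^2 + 16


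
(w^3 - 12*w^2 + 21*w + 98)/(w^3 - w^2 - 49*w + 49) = (w^2 - 5*w - 14)/(w^2 + 6*w - 7)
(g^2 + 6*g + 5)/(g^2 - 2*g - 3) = (g + 5)/(g - 3)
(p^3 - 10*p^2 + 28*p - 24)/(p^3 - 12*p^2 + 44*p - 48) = (p - 2)/(p - 4)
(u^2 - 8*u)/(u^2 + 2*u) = (u - 8)/(u + 2)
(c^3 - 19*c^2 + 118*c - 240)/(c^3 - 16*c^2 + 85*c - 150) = (c - 8)/(c - 5)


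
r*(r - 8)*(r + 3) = r^3 - 5*r^2 - 24*r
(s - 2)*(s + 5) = s^2 + 3*s - 10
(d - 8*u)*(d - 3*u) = d^2 - 11*d*u + 24*u^2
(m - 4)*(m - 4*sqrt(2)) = m^2 - 4*sqrt(2)*m - 4*m + 16*sqrt(2)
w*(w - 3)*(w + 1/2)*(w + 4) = w^4 + 3*w^3/2 - 23*w^2/2 - 6*w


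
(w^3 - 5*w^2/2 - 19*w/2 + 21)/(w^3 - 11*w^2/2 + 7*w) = (w + 3)/w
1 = 1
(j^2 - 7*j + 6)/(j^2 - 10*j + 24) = (j - 1)/(j - 4)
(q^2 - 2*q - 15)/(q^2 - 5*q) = (q + 3)/q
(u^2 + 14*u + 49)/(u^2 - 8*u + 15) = (u^2 + 14*u + 49)/(u^2 - 8*u + 15)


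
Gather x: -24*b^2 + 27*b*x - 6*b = -24*b^2 + 27*b*x - 6*b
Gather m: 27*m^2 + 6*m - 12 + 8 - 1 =27*m^2 + 6*m - 5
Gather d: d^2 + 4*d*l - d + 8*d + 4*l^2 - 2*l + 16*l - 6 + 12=d^2 + d*(4*l + 7) + 4*l^2 + 14*l + 6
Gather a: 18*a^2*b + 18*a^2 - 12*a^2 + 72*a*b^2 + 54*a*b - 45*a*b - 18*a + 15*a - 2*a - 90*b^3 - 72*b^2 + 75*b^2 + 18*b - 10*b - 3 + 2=a^2*(18*b + 6) + a*(72*b^2 + 9*b - 5) - 90*b^3 + 3*b^2 + 8*b - 1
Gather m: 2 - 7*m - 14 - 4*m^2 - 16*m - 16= -4*m^2 - 23*m - 28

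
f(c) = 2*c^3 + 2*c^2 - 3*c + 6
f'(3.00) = 63.00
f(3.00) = 69.00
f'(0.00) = -3.00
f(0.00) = 6.00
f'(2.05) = 30.42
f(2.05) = 25.49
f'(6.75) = 297.38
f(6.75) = 691.97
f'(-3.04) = 40.29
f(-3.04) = -22.59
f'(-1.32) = 2.17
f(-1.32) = 8.84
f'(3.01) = 63.40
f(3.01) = 69.63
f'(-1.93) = 11.63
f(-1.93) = 4.86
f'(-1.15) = 0.33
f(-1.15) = 9.05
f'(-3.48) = 55.74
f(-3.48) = -43.63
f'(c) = 6*c^2 + 4*c - 3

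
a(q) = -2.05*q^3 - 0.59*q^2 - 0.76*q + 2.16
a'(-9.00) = -488.29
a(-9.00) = 1455.66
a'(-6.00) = -215.08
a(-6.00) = 428.28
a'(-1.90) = -20.72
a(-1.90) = 15.54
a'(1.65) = -19.45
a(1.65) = -9.91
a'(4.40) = -125.02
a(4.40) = -187.23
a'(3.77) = -92.62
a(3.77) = -118.94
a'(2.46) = -40.88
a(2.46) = -33.80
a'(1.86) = -24.23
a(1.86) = -14.49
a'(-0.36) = -1.13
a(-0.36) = 2.45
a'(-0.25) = -0.85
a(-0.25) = 2.35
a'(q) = -6.15*q^2 - 1.18*q - 0.76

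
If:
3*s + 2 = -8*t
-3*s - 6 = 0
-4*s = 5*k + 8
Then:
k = 0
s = -2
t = 1/2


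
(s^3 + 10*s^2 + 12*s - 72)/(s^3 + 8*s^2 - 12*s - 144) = (s - 2)/(s - 4)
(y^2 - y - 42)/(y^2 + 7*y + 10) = (y^2 - y - 42)/(y^2 + 7*y + 10)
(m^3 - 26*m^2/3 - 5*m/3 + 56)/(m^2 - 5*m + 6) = (3*m^2 - 17*m - 56)/(3*(m - 2))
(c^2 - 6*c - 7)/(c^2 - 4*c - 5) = (c - 7)/(c - 5)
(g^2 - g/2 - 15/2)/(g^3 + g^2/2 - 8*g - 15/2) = 1/(g + 1)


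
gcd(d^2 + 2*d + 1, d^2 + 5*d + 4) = d + 1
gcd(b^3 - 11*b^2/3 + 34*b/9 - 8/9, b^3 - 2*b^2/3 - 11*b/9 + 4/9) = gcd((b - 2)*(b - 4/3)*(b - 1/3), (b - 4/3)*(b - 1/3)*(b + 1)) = b^2 - 5*b/3 + 4/9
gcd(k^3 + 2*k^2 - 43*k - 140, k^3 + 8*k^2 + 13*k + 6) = 1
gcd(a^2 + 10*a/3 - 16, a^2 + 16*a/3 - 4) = a + 6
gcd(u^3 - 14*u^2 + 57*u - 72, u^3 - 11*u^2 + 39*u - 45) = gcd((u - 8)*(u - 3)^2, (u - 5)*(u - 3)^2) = u^2 - 6*u + 9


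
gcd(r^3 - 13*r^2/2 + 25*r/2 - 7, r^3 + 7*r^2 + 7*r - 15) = r - 1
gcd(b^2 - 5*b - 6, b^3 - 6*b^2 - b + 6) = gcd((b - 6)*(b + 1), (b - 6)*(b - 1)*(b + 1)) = b^2 - 5*b - 6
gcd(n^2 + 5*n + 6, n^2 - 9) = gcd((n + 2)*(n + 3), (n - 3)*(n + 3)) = n + 3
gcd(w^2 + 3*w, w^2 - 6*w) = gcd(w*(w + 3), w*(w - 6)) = w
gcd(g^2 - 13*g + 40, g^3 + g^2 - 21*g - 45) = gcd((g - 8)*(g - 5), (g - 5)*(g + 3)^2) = g - 5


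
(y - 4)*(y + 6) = y^2 + 2*y - 24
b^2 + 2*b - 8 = (b - 2)*(b + 4)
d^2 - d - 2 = (d - 2)*(d + 1)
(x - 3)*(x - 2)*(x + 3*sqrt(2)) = x^3 - 5*x^2 + 3*sqrt(2)*x^2 - 15*sqrt(2)*x + 6*x + 18*sqrt(2)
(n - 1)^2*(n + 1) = n^3 - n^2 - n + 1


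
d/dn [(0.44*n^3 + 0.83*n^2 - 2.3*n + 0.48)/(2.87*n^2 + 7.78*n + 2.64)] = (1.2628*n^4 + 6.8464*n^3 + 16.5432*n^2 + 1.6272*n - 9.8064)/(8.2369*n^4 + 44.6572*n^3 + 75.682*n^2 + 41.0784*n + 6.9696)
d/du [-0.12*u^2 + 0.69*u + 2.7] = 0.69 - 0.24*u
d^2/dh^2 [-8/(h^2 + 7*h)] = 16*(h*(h + 7) - (2*h + 7)^2)/(h^3*(h + 7)^3)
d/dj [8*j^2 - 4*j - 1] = 16*j - 4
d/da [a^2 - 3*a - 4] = 2*a - 3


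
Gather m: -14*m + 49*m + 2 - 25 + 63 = 35*m + 40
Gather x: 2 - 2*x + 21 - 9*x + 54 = 77 - 11*x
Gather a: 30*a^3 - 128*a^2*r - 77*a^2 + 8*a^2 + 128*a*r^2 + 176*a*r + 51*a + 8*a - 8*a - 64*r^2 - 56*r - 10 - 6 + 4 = 30*a^3 + a^2*(-128*r - 69) + a*(128*r^2 + 176*r + 51) - 64*r^2 - 56*r - 12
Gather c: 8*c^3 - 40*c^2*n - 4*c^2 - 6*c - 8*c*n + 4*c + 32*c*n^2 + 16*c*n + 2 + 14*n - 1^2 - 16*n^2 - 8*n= 8*c^3 + c^2*(-40*n - 4) + c*(32*n^2 + 8*n - 2) - 16*n^2 + 6*n + 1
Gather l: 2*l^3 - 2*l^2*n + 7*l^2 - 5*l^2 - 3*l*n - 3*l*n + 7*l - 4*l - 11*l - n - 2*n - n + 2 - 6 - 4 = 2*l^3 + l^2*(2 - 2*n) + l*(-6*n - 8) - 4*n - 8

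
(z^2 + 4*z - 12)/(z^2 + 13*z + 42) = (z - 2)/(z + 7)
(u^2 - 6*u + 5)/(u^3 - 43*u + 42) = (u - 5)/(u^2 + u - 42)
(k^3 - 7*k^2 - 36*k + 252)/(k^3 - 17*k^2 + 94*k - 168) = (k + 6)/(k - 4)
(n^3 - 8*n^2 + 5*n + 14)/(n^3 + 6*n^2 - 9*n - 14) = (n - 7)/(n + 7)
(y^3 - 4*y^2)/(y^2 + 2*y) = y*(y - 4)/(y + 2)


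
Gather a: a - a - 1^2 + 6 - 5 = 0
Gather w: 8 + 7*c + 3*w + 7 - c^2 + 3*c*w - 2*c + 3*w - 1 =-c^2 + 5*c + w*(3*c + 6) + 14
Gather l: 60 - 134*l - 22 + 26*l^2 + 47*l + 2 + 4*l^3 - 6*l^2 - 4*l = 4*l^3 + 20*l^2 - 91*l + 40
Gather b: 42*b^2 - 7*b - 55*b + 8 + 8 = 42*b^2 - 62*b + 16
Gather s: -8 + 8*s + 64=8*s + 56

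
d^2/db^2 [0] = 0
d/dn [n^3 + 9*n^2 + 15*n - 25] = 3*n^2 + 18*n + 15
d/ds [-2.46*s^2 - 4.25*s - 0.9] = -4.92*s - 4.25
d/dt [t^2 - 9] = 2*t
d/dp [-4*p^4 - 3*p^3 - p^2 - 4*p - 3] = -16*p^3 - 9*p^2 - 2*p - 4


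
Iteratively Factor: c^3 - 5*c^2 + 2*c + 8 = (c - 2)*(c^2 - 3*c - 4) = (c - 2)*(c + 1)*(c - 4)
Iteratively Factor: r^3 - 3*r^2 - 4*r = (r - 4)*(r^2 + r) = (r - 4)*(r + 1)*(r)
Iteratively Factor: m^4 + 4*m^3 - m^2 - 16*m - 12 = (m + 1)*(m^3 + 3*m^2 - 4*m - 12) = (m + 1)*(m + 3)*(m^2 - 4) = (m - 2)*(m + 1)*(m + 3)*(m + 2)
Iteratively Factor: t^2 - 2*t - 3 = (t + 1)*(t - 3)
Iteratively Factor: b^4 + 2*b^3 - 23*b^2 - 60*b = (b + 3)*(b^3 - b^2 - 20*b) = b*(b + 3)*(b^2 - b - 20) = b*(b + 3)*(b + 4)*(b - 5)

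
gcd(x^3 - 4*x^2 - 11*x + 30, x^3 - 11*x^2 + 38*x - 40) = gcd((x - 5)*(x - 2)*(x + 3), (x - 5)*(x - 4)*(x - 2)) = x^2 - 7*x + 10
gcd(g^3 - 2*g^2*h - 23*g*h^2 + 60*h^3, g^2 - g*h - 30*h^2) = g + 5*h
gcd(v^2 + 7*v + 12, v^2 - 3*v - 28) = v + 4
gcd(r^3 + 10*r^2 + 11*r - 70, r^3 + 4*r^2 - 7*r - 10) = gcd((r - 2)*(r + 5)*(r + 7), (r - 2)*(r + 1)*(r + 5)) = r^2 + 3*r - 10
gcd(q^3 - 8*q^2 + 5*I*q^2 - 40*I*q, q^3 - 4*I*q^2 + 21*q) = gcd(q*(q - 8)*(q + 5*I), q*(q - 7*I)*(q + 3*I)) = q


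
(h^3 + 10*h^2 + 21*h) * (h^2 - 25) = h^5 + 10*h^4 - 4*h^3 - 250*h^2 - 525*h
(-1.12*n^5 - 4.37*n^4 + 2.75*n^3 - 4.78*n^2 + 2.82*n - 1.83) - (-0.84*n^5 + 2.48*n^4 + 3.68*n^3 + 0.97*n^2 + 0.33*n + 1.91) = -0.28*n^5 - 6.85*n^4 - 0.93*n^3 - 5.75*n^2 + 2.49*n - 3.74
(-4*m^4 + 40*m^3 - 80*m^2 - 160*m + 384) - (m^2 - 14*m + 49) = -4*m^4 + 40*m^3 - 81*m^2 - 146*m + 335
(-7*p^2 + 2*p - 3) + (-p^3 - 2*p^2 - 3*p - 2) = -p^3 - 9*p^2 - p - 5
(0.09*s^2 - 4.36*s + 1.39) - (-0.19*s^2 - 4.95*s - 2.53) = 0.28*s^2 + 0.59*s + 3.92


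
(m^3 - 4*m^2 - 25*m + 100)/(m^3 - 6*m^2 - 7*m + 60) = (m + 5)/(m + 3)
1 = 1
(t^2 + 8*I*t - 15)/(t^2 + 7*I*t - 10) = (t + 3*I)/(t + 2*I)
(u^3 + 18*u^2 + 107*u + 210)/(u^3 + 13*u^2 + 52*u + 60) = (u + 7)/(u + 2)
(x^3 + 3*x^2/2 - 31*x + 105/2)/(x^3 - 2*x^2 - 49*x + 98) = (2*x^2 - 11*x + 15)/(2*(x^2 - 9*x + 14))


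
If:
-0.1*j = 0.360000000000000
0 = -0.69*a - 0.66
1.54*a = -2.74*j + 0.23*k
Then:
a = -0.96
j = -3.60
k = -49.29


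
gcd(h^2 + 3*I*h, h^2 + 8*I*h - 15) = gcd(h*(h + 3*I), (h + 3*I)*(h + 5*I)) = h + 3*I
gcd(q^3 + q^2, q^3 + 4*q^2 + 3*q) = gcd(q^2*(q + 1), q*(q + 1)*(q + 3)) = q^2 + q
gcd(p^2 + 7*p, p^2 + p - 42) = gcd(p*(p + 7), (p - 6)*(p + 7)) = p + 7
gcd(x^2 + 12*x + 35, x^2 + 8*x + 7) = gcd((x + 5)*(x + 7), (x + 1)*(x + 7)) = x + 7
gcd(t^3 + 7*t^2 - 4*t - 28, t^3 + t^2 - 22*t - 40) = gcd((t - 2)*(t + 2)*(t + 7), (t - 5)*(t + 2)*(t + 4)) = t + 2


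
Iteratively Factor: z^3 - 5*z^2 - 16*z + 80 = (z + 4)*(z^2 - 9*z + 20) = (z - 5)*(z + 4)*(z - 4)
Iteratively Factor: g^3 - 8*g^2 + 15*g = (g - 5)*(g^2 - 3*g) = (g - 5)*(g - 3)*(g)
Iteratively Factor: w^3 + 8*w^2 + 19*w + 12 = (w + 1)*(w^2 + 7*w + 12) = (w + 1)*(w + 4)*(w + 3)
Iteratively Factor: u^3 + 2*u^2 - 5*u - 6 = (u + 3)*(u^2 - u - 2) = (u - 2)*(u + 3)*(u + 1)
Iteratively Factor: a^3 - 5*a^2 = (a)*(a^2 - 5*a) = a^2*(a - 5)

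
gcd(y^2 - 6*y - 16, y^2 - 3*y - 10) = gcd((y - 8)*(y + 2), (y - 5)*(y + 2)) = y + 2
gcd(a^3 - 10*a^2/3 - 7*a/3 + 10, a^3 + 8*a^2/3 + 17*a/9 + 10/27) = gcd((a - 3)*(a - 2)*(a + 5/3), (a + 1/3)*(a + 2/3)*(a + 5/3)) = a + 5/3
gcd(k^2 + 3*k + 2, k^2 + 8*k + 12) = k + 2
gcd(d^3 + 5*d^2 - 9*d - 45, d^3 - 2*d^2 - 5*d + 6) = d - 3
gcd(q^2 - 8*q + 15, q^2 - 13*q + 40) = q - 5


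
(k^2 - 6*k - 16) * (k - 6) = k^3 - 12*k^2 + 20*k + 96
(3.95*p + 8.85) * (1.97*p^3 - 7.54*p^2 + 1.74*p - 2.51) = 7.7815*p^4 - 12.3485*p^3 - 59.856*p^2 + 5.4845*p - 22.2135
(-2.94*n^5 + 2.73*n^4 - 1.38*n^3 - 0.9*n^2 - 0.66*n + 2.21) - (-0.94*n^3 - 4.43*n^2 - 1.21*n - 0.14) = -2.94*n^5 + 2.73*n^4 - 0.44*n^3 + 3.53*n^2 + 0.55*n + 2.35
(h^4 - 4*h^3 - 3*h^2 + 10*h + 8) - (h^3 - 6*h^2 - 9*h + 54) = h^4 - 5*h^3 + 3*h^2 + 19*h - 46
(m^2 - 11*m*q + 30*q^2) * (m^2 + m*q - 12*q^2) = m^4 - 10*m^3*q + 7*m^2*q^2 + 162*m*q^3 - 360*q^4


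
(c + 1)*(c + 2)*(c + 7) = c^3 + 10*c^2 + 23*c + 14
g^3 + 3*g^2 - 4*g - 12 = (g - 2)*(g + 2)*(g + 3)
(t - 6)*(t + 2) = t^2 - 4*t - 12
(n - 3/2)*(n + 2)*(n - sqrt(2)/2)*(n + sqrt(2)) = n^4 + n^3/2 + sqrt(2)*n^3/2 - 4*n^2 + sqrt(2)*n^2/4 - 3*sqrt(2)*n/2 - n/2 + 3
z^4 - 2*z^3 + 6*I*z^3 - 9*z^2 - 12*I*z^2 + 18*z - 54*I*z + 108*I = (z - 3)*(z - 2)*(z + 3)*(z + 6*I)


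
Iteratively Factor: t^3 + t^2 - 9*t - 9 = (t - 3)*(t^2 + 4*t + 3) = (t - 3)*(t + 3)*(t + 1)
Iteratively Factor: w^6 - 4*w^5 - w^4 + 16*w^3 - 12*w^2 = (w + 2)*(w^5 - 6*w^4 + 11*w^3 - 6*w^2) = w*(w + 2)*(w^4 - 6*w^3 + 11*w^2 - 6*w) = w*(w - 3)*(w + 2)*(w^3 - 3*w^2 + 2*w) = w*(w - 3)*(w - 1)*(w + 2)*(w^2 - 2*w) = w^2*(w - 3)*(w - 1)*(w + 2)*(w - 2)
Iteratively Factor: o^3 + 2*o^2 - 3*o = (o)*(o^2 + 2*o - 3) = o*(o - 1)*(o + 3)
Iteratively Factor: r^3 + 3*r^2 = (r)*(r^2 + 3*r) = r^2*(r + 3)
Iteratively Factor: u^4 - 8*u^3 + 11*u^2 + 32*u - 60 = (u + 2)*(u^3 - 10*u^2 + 31*u - 30) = (u - 3)*(u + 2)*(u^2 - 7*u + 10) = (u - 5)*(u - 3)*(u + 2)*(u - 2)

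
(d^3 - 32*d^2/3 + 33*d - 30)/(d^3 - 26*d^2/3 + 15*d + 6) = (3*d - 5)/(3*d + 1)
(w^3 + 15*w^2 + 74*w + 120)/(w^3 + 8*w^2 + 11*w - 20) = (w + 6)/(w - 1)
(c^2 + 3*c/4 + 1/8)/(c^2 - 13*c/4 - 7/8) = (2*c + 1)/(2*c - 7)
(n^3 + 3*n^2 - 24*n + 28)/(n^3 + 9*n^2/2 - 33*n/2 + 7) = 2*(n - 2)/(2*n - 1)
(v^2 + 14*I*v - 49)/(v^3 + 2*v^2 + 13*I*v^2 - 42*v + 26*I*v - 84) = (v + 7*I)/(v^2 + v*(2 + 6*I) + 12*I)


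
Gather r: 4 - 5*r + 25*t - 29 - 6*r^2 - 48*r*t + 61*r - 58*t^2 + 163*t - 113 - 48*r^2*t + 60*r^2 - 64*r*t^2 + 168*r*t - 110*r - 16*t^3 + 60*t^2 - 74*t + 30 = r^2*(54 - 48*t) + r*(-64*t^2 + 120*t - 54) - 16*t^3 + 2*t^2 + 114*t - 108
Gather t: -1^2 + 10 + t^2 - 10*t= t^2 - 10*t + 9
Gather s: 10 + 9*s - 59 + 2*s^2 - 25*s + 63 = 2*s^2 - 16*s + 14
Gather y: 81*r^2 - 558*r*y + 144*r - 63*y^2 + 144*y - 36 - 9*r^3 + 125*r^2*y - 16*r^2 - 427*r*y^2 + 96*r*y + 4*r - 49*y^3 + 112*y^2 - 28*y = -9*r^3 + 65*r^2 + 148*r - 49*y^3 + y^2*(49 - 427*r) + y*(125*r^2 - 462*r + 116) - 36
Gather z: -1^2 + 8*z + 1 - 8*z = 0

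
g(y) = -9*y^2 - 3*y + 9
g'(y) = -18*y - 3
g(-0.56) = 7.86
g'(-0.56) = 7.08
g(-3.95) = -119.57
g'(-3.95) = 68.10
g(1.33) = -10.91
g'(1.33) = -26.94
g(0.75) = 1.69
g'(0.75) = -16.50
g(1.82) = -26.27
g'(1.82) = -35.76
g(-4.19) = -136.43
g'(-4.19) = 72.42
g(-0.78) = 5.86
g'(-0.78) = 11.04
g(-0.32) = 9.04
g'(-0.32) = 2.76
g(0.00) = 9.00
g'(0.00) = -3.00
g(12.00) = -1323.00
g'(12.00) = -219.00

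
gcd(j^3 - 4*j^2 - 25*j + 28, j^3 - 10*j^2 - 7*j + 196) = j^2 - 3*j - 28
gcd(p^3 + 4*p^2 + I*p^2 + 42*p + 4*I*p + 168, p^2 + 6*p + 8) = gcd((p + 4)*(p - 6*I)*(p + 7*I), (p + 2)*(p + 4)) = p + 4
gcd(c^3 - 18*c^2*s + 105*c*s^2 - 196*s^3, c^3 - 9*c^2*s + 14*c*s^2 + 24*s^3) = -c + 4*s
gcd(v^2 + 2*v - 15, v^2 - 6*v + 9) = v - 3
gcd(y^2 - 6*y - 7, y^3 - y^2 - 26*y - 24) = y + 1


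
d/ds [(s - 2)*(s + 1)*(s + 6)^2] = 4*s^3 + 33*s^2 + 44*s - 60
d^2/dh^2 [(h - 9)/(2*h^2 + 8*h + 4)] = ((5 - 3*h)*(h^2 + 4*h + 2) + 4*(h - 9)*(h + 2)^2)/(h^2 + 4*h + 2)^3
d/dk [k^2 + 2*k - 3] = 2*k + 2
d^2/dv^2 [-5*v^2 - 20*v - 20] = -10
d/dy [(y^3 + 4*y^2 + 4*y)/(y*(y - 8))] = (y^2 - 16*y - 36)/(y^2 - 16*y + 64)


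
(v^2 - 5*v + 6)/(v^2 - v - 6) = (v - 2)/(v + 2)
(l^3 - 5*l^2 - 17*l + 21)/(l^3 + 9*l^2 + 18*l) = (l^2 - 8*l + 7)/(l*(l + 6))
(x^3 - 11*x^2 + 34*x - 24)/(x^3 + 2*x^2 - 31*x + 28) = (x - 6)/(x + 7)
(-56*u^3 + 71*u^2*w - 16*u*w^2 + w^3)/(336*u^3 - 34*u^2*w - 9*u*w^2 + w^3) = (-u + w)/(6*u + w)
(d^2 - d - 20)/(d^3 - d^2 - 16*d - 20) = (d + 4)/(d^2 + 4*d + 4)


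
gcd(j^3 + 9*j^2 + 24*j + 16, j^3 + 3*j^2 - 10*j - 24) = j + 4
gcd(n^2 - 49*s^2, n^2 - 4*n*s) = 1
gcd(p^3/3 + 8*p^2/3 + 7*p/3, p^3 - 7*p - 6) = p + 1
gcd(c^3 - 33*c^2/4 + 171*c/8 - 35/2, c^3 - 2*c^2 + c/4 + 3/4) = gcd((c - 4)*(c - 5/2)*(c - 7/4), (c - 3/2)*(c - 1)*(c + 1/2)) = 1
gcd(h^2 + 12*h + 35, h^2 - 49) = h + 7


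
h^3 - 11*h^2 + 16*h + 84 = (h - 7)*(h - 6)*(h + 2)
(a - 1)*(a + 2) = a^2 + a - 2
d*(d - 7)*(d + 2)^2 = d^4 - 3*d^3 - 24*d^2 - 28*d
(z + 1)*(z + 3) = z^2 + 4*z + 3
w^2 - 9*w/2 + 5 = (w - 5/2)*(w - 2)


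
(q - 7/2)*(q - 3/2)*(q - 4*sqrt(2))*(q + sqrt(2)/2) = q^4 - 5*q^3 - 7*sqrt(2)*q^3/2 + 5*q^2/4 + 35*sqrt(2)*q^2/2 - 147*sqrt(2)*q/8 + 20*q - 21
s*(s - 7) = s^2 - 7*s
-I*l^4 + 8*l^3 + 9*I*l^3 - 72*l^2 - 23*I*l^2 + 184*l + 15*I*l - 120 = (l - 5)*(l - 3)*(l + 8*I)*(-I*l + I)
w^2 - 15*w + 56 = (w - 8)*(w - 7)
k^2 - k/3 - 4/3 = (k - 4/3)*(k + 1)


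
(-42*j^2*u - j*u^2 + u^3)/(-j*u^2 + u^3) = (42*j^2 + j*u - u^2)/(u*(j - u))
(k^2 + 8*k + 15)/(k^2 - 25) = (k + 3)/(k - 5)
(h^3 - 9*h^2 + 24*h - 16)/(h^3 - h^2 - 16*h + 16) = (h - 4)/(h + 4)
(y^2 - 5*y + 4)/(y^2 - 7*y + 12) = (y - 1)/(y - 3)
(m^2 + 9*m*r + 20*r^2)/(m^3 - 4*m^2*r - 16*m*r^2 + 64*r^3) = (m + 5*r)/(m^2 - 8*m*r + 16*r^2)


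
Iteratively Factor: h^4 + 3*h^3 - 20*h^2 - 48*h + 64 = (h + 4)*(h^3 - h^2 - 16*h + 16) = (h - 4)*(h + 4)*(h^2 + 3*h - 4) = (h - 4)*(h - 1)*(h + 4)*(h + 4)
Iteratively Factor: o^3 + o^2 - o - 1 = (o + 1)*(o^2 - 1) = (o - 1)*(o + 1)*(o + 1)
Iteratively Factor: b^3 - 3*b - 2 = (b + 1)*(b^2 - b - 2) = (b + 1)^2*(b - 2)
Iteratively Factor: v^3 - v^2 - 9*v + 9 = (v - 1)*(v^2 - 9) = (v - 3)*(v - 1)*(v + 3)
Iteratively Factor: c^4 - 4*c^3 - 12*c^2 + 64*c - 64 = (c - 2)*(c^3 - 2*c^2 - 16*c + 32) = (c - 4)*(c - 2)*(c^2 + 2*c - 8) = (c - 4)*(c - 2)^2*(c + 4)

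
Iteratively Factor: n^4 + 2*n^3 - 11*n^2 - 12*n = (n)*(n^3 + 2*n^2 - 11*n - 12) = n*(n - 3)*(n^2 + 5*n + 4) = n*(n - 3)*(n + 1)*(n + 4)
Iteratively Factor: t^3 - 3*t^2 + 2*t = (t - 2)*(t^2 - t) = t*(t - 2)*(t - 1)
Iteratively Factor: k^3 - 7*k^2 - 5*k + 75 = (k - 5)*(k^2 - 2*k - 15) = (k - 5)*(k + 3)*(k - 5)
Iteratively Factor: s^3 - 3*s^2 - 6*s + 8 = (s - 4)*(s^2 + s - 2) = (s - 4)*(s - 1)*(s + 2)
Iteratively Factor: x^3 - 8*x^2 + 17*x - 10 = (x - 5)*(x^2 - 3*x + 2) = (x - 5)*(x - 2)*(x - 1)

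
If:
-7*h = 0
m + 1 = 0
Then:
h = 0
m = -1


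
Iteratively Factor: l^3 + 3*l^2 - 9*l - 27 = (l - 3)*(l^2 + 6*l + 9) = (l - 3)*(l + 3)*(l + 3)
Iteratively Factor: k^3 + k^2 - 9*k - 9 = (k + 1)*(k^2 - 9) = (k - 3)*(k + 1)*(k + 3)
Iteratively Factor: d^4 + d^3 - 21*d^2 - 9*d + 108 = (d + 4)*(d^3 - 3*d^2 - 9*d + 27) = (d + 3)*(d + 4)*(d^2 - 6*d + 9) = (d - 3)*(d + 3)*(d + 4)*(d - 3)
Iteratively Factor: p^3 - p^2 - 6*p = (p)*(p^2 - p - 6) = p*(p + 2)*(p - 3)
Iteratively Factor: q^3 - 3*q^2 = (q - 3)*(q^2) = q*(q - 3)*(q)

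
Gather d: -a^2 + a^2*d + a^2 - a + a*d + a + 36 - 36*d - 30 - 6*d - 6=d*(a^2 + a - 42)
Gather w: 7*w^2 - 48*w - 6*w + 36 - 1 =7*w^2 - 54*w + 35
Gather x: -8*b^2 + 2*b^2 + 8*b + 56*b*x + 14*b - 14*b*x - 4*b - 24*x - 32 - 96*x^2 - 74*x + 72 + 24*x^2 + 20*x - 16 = -6*b^2 + 18*b - 72*x^2 + x*(42*b - 78) + 24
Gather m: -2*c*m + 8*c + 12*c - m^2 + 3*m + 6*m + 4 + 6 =20*c - m^2 + m*(9 - 2*c) + 10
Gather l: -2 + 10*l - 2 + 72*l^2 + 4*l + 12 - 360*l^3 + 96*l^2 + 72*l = -360*l^3 + 168*l^2 + 86*l + 8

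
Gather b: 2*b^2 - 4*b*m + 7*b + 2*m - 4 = 2*b^2 + b*(7 - 4*m) + 2*m - 4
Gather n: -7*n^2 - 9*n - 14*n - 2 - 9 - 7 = -7*n^2 - 23*n - 18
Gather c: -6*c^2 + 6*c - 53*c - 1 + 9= -6*c^2 - 47*c + 8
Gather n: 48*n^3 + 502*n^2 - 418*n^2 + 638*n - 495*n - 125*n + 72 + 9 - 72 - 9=48*n^3 + 84*n^2 + 18*n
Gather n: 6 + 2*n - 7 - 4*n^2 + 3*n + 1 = -4*n^2 + 5*n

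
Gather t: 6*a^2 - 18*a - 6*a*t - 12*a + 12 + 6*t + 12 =6*a^2 - 30*a + t*(6 - 6*a) + 24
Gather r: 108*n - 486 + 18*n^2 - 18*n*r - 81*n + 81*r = 18*n^2 + 27*n + r*(81 - 18*n) - 486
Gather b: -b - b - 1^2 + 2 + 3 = 4 - 2*b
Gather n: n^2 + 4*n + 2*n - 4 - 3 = n^2 + 6*n - 7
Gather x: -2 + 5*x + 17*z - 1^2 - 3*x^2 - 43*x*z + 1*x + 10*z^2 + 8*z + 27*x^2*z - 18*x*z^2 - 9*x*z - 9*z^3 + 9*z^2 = x^2*(27*z - 3) + x*(-18*z^2 - 52*z + 6) - 9*z^3 + 19*z^2 + 25*z - 3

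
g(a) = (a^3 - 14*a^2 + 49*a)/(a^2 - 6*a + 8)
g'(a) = (6 - 2*a)*(a^3 - 14*a^2 + 49*a)/(a^2 - 6*a + 8)^2 + (3*a^2 - 28*a + 49)/(a^2 - 6*a + 8)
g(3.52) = -58.43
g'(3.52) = -66.30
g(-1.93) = -6.60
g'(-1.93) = 2.11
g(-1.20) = -4.85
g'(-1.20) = 2.78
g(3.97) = -616.72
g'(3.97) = -19992.56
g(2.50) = -67.50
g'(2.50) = 93.00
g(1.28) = 21.38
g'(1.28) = 46.79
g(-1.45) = -5.51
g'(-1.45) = 2.49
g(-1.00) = -4.27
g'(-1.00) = 3.06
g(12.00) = 3.75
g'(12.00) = 0.97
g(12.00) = 3.75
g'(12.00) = 0.97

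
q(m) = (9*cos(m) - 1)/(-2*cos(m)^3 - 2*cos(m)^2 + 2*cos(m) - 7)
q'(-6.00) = 0.08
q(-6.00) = -0.88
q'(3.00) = 0.14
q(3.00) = 1.10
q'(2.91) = 0.22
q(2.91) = 1.08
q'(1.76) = 1.07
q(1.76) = 0.36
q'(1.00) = 0.98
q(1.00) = -0.57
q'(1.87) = 0.96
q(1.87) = 0.47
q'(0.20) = 0.05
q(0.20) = -0.88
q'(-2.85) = -0.28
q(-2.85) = 1.07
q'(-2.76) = -0.35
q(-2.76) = 1.04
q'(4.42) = -0.97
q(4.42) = 0.47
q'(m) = (9*cos(m) - 1)*(-6*sin(m)*cos(m)^2 - 4*sin(m)*cos(m) + 2*sin(m))/(-2*cos(m)^3 - 2*cos(m)^2 + 2*cos(m) - 7)^2 - 9*sin(m)/(-2*cos(m)^3 - 2*cos(m)^2 + 2*cos(m) - 7) = (-36*cos(m)^3 - 12*cos(m)^2 + 4*cos(m) + 61)*sin(m)/(2*sin(m)^2*cos(m) + 2*sin(m)^2 - 9)^2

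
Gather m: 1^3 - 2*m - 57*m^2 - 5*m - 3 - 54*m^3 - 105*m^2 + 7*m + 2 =-54*m^3 - 162*m^2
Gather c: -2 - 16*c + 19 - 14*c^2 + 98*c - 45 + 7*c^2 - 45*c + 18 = -7*c^2 + 37*c - 10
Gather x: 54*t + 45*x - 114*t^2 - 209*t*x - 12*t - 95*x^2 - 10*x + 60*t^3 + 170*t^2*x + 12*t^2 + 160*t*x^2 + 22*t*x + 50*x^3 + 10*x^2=60*t^3 - 102*t^2 + 42*t + 50*x^3 + x^2*(160*t - 85) + x*(170*t^2 - 187*t + 35)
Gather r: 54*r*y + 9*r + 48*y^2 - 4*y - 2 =r*(54*y + 9) + 48*y^2 - 4*y - 2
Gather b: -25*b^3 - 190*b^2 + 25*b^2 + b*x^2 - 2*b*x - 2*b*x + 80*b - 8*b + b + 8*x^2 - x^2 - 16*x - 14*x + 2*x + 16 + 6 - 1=-25*b^3 - 165*b^2 + b*(x^2 - 4*x + 73) + 7*x^2 - 28*x + 21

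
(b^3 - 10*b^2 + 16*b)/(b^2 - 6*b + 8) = b*(b - 8)/(b - 4)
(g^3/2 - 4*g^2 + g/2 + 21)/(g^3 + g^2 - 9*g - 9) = (g^2 - 5*g - 14)/(2*(g^2 + 4*g + 3))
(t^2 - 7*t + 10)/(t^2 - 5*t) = (t - 2)/t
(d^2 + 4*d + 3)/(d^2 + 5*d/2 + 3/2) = 2*(d + 3)/(2*d + 3)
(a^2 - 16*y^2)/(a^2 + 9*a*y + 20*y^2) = (a - 4*y)/(a + 5*y)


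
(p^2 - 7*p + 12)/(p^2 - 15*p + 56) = (p^2 - 7*p + 12)/(p^2 - 15*p + 56)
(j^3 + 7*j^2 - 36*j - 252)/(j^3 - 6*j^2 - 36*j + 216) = (j + 7)/(j - 6)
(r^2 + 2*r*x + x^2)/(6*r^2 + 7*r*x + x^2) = (r + x)/(6*r + x)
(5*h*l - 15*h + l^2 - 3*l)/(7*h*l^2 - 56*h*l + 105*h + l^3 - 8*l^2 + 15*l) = (5*h + l)/(7*h*l - 35*h + l^2 - 5*l)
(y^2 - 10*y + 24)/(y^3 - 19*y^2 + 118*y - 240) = (y - 4)/(y^2 - 13*y + 40)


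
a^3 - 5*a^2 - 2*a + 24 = (a - 4)*(a - 3)*(a + 2)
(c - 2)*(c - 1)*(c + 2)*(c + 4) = c^4 + 3*c^3 - 8*c^2 - 12*c + 16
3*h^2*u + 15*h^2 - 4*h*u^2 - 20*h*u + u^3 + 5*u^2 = (-3*h + u)*(-h + u)*(u + 5)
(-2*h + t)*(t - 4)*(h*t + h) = -2*h^2*t^2 + 6*h^2*t + 8*h^2 + h*t^3 - 3*h*t^2 - 4*h*t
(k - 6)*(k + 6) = k^2 - 36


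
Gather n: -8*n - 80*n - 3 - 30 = -88*n - 33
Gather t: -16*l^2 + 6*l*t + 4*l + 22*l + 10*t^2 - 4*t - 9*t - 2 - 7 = -16*l^2 + 26*l + 10*t^2 + t*(6*l - 13) - 9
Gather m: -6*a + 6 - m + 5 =-6*a - m + 11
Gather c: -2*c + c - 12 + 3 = -c - 9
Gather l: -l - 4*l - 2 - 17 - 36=-5*l - 55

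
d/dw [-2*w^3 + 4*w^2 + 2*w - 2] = -6*w^2 + 8*w + 2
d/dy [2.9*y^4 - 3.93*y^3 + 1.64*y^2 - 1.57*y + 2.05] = 11.6*y^3 - 11.79*y^2 + 3.28*y - 1.57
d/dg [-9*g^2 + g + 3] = 1 - 18*g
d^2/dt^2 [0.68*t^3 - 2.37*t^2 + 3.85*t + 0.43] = 4.08*t - 4.74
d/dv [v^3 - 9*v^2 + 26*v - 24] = 3*v^2 - 18*v + 26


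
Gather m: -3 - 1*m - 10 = -m - 13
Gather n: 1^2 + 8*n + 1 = 8*n + 2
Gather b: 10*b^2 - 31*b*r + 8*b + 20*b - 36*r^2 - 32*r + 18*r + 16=10*b^2 + b*(28 - 31*r) - 36*r^2 - 14*r + 16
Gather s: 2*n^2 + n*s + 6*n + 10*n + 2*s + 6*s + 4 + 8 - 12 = 2*n^2 + 16*n + s*(n + 8)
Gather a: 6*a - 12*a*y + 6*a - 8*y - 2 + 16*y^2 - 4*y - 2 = a*(12 - 12*y) + 16*y^2 - 12*y - 4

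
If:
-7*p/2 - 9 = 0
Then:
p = -18/7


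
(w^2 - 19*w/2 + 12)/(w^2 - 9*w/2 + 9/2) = (w - 8)/(w - 3)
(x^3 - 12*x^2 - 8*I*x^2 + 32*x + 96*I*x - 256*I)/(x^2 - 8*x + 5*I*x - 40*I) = (x^2 + x*(-4 - 8*I) + 32*I)/(x + 5*I)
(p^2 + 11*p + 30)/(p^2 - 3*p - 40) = (p + 6)/(p - 8)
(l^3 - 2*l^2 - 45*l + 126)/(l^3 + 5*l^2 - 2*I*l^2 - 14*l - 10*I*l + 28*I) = (l^2 - 9*l + 18)/(l^2 - 2*l*(1 + I) + 4*I)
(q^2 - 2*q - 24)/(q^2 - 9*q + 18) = (q + 4)/(q - 3)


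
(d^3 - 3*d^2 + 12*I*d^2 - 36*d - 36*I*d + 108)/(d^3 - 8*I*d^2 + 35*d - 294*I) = (d^2 + d*(-3 + 6*I) - 18*I)/(d^2 - 14*I*d - 49)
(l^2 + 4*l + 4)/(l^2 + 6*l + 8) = (l + 2)/(l + 4)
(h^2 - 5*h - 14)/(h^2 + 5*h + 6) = (h - 7)/(h + 3)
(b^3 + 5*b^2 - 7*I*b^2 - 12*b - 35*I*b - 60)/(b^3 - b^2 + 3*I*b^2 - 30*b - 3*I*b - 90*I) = (b^2 - 7*I*b - 12)/(b^2 + 3*b*(-2 + I) - 18*I)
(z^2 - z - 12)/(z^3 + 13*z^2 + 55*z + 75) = (z - 4)/(z^2 + 10*z + 25)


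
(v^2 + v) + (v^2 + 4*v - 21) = 2*v^2 + 5*v - 21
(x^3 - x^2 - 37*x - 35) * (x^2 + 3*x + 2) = x^5 + 2*x^4 - 38*x^3 - 148*x^2 - 179*x - 70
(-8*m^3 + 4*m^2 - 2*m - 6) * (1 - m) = 8*m^4 - 12*m^3 + 6*m^2 + 4*m - 6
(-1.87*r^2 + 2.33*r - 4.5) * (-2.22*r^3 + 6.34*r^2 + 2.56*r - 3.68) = 4.1514*r^5 - 17.0284*r^4 + 19.975*r^3 - 15.6836*r^2 - 20.0944*r + 16.56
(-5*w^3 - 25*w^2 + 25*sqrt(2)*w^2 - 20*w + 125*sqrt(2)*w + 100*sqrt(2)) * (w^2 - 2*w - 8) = -5*w^5 - 15*w^4 + 25*sqrt(2)*w^4 + 70*w^3 + 75*sqrt(2)*w^3 - 350*sqrt(2)*w^2 + 240*w^2 - 1200*sqrt(2)*w + 160*w - 800*sqrt(2)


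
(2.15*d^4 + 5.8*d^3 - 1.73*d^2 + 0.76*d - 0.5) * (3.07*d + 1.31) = 6.6005*d^5 + 20.6225*d^4 + 2.2869*d^3 + 0.0668999999999995*d^2 - 0.5394*d - 0.655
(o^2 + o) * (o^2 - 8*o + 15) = o^4 - 7*o^3 + 7*o^2 + 15*o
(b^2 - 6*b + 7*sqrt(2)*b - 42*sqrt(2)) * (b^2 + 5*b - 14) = b^4 - b^3 + 7*sqrt(2)*b^3 - 44*b^2 - 7*sqrt(2)*b^2 - 308*sqrt(2)*b + 84*b + 588*sqrt(2)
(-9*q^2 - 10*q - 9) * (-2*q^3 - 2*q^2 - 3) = 18*q^5 + 38*q^4 + 38*q^3 + 45*q^2 + 30*q + 27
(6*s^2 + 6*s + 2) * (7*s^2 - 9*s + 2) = 42*s^4 - 12*s^3 - 28*s^2 - 6*s + 4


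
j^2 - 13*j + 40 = (j - 8)*(j - 5)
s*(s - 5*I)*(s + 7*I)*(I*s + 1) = I*s^4 - s^3 + 37*I*s^2 + 35*s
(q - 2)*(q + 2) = q^2 - 4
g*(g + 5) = g^2 + 5*g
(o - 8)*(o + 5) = o^2 - 3*o - 40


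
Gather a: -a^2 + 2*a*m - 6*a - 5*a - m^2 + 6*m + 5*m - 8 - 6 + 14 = -a^2 + a*(2*m - 11) - m^2 + 11*m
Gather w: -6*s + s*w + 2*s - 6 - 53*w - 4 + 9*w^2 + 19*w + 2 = -4*s + 9*w^2 + w*(s - 34) - 8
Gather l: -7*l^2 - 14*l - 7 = -7*l^2 - 14*l - 7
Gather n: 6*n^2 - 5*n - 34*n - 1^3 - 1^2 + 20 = 6*n^2 - 39*n + 18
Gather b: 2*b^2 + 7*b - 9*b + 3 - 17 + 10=2*b^2 - 2*b - 4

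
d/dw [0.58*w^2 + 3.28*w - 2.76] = 1.16*w + 3.28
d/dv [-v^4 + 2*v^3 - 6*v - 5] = -4*v^3 + 6*v^2 - 6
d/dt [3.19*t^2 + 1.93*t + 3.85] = 6.38*t + 1.93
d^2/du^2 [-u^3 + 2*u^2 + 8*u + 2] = 4 - 6*u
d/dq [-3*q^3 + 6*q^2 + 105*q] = -9*q^2 + 12*q + 105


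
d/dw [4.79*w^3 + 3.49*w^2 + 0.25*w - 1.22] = 14.37*w^2 + 6.98*w + 0.25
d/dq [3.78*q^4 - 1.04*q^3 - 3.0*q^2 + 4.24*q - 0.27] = 15.12*q^3 - 3.12*q^2 - 6.0*q + 4.24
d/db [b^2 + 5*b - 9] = 2*b + 5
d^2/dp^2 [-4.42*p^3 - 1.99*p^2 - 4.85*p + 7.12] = -26.52*p - 3.98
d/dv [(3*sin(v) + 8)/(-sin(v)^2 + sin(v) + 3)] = (3*sin(v)^2 + 16*sin(v) + 1)*cos(v)/(sin(v) + cos(v)^2 + 2)^2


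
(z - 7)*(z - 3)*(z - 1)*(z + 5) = z^4 - 6*z^3 - 24*z^2 + 134*z - 105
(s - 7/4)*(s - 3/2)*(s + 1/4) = s^3 - 3*s^2 + 29*s/16 + 21/32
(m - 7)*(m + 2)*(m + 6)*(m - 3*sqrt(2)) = m^4 - 3*sqrt(2)*m^3 + m^3 - 44*m^2 - 3*sqrt(2)*m^2 - 84*m + 132*sqrt(2)*m + 252*sqrt(2)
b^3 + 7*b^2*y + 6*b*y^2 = b*(b + y)*(b + 6*y)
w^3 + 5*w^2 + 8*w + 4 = (w + 1)*(w + 2)^2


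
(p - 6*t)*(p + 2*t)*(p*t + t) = p^3*t - 4*p^2*t^2 + p^2*t - 12*p*t^3 - 4*p*t^2 - 12*t^3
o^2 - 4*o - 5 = (o - 5)*(o + 1)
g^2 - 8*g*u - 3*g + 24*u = (g - 3)*(g - 8*u)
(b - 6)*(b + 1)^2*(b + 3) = b^4 - b^3 - 23*b^2 - 39*b - 18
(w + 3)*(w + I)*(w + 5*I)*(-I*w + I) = -I*w^4 + 6*w^3 - 2*I*w^3 + 12*w^2 + 8*I*w^2 - 18*w + 10*I*w - 15*I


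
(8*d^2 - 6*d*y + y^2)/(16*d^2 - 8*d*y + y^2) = (-2*d + y)/(-4*d + y)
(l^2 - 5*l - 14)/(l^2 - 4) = (l - 7)/(l - 2)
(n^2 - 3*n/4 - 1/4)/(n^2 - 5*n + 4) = (n + 1/4)/(n - 4)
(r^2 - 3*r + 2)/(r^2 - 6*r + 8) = (r - 1)/(r - 4)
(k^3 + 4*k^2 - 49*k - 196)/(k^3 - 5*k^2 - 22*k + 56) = (k + 7)/(k - 2)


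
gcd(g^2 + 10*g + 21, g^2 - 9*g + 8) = 1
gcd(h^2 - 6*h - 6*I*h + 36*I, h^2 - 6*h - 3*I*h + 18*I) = h - 6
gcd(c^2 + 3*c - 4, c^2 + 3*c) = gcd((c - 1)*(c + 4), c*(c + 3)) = 1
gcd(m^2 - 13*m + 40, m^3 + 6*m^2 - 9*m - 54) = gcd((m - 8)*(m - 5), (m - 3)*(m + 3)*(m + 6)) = 1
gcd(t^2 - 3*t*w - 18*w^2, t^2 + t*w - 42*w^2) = t - 6*w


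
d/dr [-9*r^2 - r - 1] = -18*r - 1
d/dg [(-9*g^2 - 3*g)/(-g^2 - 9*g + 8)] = 6*(13*g^2 - 24*g - 4)/(g^4 + 18*g^3 + 65*g^2 - 144*g + 64)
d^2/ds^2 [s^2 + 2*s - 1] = 2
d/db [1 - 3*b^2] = -6*b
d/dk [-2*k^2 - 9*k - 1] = -4*k - 9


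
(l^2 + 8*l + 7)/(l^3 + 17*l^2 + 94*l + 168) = (l + 1)/(l^2 + 10*l + 24)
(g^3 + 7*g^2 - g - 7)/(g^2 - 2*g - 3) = (g^2 + 6*g - 7)/(g - 3)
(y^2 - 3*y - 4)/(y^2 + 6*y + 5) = (y - 4)/(y + 5)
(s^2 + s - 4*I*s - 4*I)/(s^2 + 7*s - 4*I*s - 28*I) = (s + 1)/(s + 7)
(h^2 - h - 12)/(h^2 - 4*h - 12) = (-h^2 + h + 12)/(-h^2 + 4*h + 12)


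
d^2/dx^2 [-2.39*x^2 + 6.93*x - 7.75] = -4.78000000000000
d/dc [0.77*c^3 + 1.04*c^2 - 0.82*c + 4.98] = 2.31*c^2 + 2.08*c - 0.82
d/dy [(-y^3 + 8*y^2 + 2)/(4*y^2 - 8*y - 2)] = (-2*y^4 + 8*y^3 - 29*y^2 - 24*y + 8)/(2*(4*y^4 - 16*y^3 + 12*y^2 + 8*y + 1))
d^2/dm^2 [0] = 0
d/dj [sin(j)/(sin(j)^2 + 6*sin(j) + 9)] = (3 - sin(j))*cos(j)/(sin(j) + 3)^3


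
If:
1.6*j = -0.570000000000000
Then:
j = -0.36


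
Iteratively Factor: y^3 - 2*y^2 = (y)*(y^2 - 2*y) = y^2*(y - 2)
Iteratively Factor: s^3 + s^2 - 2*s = (s + 2)*(s^2 - s) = s*(s + 2)*(s - 1)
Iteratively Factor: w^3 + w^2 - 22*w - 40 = (w + 2)*(w^2 - w - 20) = (w - 5)*(w + 2)*(w + 4)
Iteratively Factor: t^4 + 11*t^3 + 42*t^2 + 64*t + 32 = (t + 1)*(t^3 + 10*t^2 + 32*t + 32) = (t + 1)*(t + 4)*(t^2 + 6*t + 8) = (t + 1)*(t + 4)^2*(t + 2)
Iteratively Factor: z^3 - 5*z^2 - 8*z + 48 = (z - 4)*(z^2 - z - 12) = (z - 4)*(z + 3)*(z - 4)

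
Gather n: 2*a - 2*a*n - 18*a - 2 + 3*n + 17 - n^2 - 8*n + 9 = -16*a - n^2 + n*(-2*a - 5) + 24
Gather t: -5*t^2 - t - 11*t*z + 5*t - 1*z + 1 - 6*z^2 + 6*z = -5*t^2 + t*(4 - 11*z) - 6*z^2 + 5*z + 1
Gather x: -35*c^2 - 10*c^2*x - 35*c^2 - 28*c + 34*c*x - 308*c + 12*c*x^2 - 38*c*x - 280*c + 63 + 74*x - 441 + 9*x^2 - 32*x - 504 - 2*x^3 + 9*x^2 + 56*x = -70*c^2 - 616*c - 2*x^3 + x^2*(12*c + 18) + x*(-10*c^2 - 4*c + 98) - 882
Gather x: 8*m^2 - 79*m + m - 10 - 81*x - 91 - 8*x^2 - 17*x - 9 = 8*m^2 - 78*m - 8*x^2 - 98*x - 110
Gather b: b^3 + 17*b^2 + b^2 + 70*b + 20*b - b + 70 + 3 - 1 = b^3 + 18*b^2 + 89*b + 72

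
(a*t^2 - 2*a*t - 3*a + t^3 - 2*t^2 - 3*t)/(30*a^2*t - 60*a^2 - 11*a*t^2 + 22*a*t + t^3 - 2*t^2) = (a*t^2 - 2*a*t - 3*a + t^3 - 2*t^2 - 3*t)/(30*a^2*t - 60*a^2 - 11*a*t^2 + 22*a*t + t^3 - 2*t^2)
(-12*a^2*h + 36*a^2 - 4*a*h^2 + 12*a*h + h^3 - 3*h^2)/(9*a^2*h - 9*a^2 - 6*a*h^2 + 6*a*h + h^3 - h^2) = (-12*a^2*h + 36*a^2 - 4*a*h^2 + 12*a*h + h^3 - 3*h^2)/(9*a^2*h - 9*a^2 - 6*a*h^2 + 6*a*h + h^3 - h^2)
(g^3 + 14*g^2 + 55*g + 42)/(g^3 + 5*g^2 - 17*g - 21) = (g + 6)/(g - 3)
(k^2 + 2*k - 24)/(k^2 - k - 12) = (k + 6)/(k + 3)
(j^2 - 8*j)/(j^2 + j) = (j - 8)/(j + 1)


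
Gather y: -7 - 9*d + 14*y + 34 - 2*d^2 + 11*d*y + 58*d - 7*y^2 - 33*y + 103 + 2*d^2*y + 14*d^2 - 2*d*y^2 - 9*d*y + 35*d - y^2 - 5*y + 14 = 12*d^2 + 84*d + y^2*(-2*d - 8) + y*(2*d^2 + 2*d - 24) + 144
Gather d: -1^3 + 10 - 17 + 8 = 0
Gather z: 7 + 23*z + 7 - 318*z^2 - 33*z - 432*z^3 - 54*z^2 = -432*z^3 - 372*z^2 - 10*z + 14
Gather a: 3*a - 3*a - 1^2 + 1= 0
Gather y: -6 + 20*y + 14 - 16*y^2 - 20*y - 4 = 4 - 16*y^2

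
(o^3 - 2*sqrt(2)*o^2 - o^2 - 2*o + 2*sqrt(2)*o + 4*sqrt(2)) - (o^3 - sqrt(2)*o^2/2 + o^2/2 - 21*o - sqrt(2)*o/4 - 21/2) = -3*sqrt(2)*o^2/2 - 3*o^2/2 + 9*sqrt(2)*o/4 + 19*o + 4*sqrt(2) + 21/2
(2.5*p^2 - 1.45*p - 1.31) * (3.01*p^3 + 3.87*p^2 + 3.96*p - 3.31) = 7.525*p^5 + 5.3105*p^4 + 0.345400000000001*p^3 - 19.0867*p^2 - 0.3881*p + 4.3361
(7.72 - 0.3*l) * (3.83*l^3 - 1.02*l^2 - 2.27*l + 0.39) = -1.149*l^4 + 29.8736*l^3 - 7.1934*l^2 - 17.6414*l + 3.0108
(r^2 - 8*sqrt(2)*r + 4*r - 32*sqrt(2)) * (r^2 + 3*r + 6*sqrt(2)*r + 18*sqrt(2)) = r^4 - 2*sqrt(2)*r^3 + 7*r^3 - 84*r^2 - 14*sqrt(2)*r^2 - 672*r - 24*sqrt(2)*r - 1152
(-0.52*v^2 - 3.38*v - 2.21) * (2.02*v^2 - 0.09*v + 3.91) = -1.0504*v^4 - 6.7808*v^3 - 6.1932*v^2 - 13.0169*v - 8.6411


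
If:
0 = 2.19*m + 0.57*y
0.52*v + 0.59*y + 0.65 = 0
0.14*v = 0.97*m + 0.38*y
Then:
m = 0.16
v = -0.56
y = -0.61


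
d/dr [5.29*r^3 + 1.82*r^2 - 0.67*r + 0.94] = 15.87*r^2 + 3.64*r - 0.67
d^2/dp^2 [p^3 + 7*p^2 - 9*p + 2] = 6*p + 14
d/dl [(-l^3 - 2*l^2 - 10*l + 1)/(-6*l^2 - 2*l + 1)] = (6*l^4 + 4*l^3 - 59*l^2 + 8*l - 8)/(36*l^4 + 24*l^3 - 8*l^2 - 4*l + 1)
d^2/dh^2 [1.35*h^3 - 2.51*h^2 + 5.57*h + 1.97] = 8.1*h - 5.02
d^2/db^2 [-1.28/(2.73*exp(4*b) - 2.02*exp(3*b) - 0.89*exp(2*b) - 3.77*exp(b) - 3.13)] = (1.28*(-21.84*exp(3*b) + 12.12*exp(2*b) + 3.56*exp(b) + 7.54)*(-10.92*exp(3*b) + 6.06*exp(2*b) + 1.78*exp(b) + 3.77)*exp(b) + (55.9104*exp(3*b) - 23.2704*exp(2*b) - 4.5568*exp(b) - 4.8256)*(-2.73*exp(4*b) + 2.02*exp(3*b) + 0.89*exp(2*b) + 3.77*exp(b) + 3.13))*exp(b)/(-2.73*exp(4*b) + 2.02*exp(3*b) + 0.89*exp(2*b) + 3.77*exp(b) + 3.13)^3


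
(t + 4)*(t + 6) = t^2 + 10*t + 24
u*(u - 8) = u^2 - 8*u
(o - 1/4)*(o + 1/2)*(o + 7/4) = o^3 + 2*o^2 + 5*o/16 - 7/32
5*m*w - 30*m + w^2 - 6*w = (5*m + w)*(w - 6)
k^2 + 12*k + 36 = (k + 6)^2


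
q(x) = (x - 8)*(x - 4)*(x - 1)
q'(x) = (x - 8)*(x - 4) + (x - 8)*(x - 1) + (x - 4)*(x - 1) = 3*x^2 - 26*x + 44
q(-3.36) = -364.54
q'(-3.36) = 165.23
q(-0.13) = -37.94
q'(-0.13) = 47.43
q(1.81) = 10.98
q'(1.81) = 6.77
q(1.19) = 3.64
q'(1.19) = 17.31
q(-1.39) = -120.96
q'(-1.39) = 85.94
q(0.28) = -20.68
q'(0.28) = 36.96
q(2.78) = 11.34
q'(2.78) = -5.09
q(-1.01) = -90.73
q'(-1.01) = 73.32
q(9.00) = 40.00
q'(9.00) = 53.00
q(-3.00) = -308.00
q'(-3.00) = 149.00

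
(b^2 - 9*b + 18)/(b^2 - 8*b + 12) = (b - 3)/(b - 2)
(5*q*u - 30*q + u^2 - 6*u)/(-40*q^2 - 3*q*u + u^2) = (6 - u)/(8*q - u)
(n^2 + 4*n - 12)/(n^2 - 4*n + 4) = (n + 6)/(n - 2)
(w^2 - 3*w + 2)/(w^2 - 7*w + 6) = (w - 2)/(w - 6)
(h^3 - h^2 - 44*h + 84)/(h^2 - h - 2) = (h^2 + h - 42)/(h + 1)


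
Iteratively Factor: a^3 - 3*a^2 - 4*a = (a - 4)*(a^2 + a) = (a - 4)*(a + 1)*(a)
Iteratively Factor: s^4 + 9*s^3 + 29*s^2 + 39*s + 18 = (s + 1)*(s^3 + 8*s^2 + 21*s + 18) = (s + 1)*(s + 3)*(s^2 + 5*s + 6) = (s + 1)*(s + 3)^2*(s + 2)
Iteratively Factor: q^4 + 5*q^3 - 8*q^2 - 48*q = (q)*(q^3 + 5*q^2 - 8*q - 48) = q*(q - 3)*(q^2 + 8*q + 16) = q*(q - 3)*(q + 4)*(q + 4)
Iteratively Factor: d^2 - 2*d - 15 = (d - 5)*(d + 3)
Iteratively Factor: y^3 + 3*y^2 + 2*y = (y + 2)*(y^2 + y) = y*(y + 2)*(y + 1)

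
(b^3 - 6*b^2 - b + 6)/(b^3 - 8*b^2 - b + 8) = (b - 6)/(b - 8)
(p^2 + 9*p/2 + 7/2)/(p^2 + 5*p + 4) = (p + 7/2)/(p + 4)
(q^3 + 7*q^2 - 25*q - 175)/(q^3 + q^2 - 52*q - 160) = (q^2 + 2*q - 35)/(q^2 - 4*q - 32)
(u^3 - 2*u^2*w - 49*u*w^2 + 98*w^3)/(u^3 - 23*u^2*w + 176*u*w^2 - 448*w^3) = (u^2 + 5*u*w - 14*w^2)/(u^2 - 16*u*w + 64*w^2)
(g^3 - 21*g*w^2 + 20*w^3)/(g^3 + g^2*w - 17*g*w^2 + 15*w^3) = (-g + 4*w)/(-g + 3*w)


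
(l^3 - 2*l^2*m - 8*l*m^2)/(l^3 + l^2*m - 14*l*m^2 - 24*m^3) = l/(l + 3*m)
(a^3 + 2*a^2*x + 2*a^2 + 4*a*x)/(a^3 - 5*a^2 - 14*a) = (a + 2*x)/(a - 7)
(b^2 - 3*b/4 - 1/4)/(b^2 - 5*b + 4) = (b + 1/4)/(b - 4)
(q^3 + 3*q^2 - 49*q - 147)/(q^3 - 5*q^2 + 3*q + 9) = (q^3 + 3*q^2 - 49*q - 147)/(q^3 - 5*q^2 + 3*q + 9)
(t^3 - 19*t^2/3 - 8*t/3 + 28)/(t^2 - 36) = (3*t^2 - t - 14)/(3*(t + 6))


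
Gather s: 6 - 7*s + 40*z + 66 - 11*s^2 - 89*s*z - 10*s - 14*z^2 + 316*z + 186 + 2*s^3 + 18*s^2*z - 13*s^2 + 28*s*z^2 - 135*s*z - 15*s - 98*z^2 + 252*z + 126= 2*s^3 + s^2*(18*z - 24) + s*(28*z^2 - 224*z - 32) - 112*z^2 + 608*z + 384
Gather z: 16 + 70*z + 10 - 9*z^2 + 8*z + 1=-9*z^2 + 78*z + 27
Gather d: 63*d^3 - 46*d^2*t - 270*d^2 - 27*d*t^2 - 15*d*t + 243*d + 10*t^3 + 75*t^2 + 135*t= 63*d^3 + d^2*(-46*t - 270) + d*(-27*t^2 - 15*t + 243) + 10*t^3 + 75*t^2 + 135*t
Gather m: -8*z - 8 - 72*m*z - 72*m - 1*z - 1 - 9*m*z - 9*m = m*(-81*z - 81) - 9*z - 9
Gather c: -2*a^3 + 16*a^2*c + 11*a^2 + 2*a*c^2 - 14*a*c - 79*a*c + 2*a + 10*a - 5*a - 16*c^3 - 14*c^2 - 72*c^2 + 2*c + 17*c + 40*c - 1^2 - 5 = -2*a^3 + 11*a^2 + 7*a - 16*c^3 + c^2*(2*a - 86) + c*(16*a^2 - 93*a + 59) - 6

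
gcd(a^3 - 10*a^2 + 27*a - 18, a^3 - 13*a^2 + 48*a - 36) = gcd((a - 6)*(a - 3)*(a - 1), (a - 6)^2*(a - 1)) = a^2 - 7*a + 6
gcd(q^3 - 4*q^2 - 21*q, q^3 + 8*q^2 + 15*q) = q^2 + 3*q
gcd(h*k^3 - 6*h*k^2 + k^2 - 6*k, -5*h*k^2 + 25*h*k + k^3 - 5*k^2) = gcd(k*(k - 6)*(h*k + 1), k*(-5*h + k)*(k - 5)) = k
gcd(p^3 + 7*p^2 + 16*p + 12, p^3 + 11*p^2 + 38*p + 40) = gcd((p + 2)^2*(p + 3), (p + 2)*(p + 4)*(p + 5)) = p + 2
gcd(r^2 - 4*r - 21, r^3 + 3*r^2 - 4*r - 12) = r + 3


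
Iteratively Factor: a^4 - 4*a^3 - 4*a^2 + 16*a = (a)*(a^3 - 4*a^2 - 4*a + 16) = a*(a + 2)*(a^2 - 6*a + 8) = a*(a - 2)*(a + 2)*(a - 4)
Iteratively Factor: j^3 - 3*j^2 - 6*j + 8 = (j - 1)*(j^2 - 2*j - 8) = (j - 1)*(j + 2)*(j - 4)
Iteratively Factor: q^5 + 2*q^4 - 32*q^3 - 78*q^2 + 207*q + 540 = (q + 3)*(q^4 - q^3 - 29*q^2 + 9*q + 180) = (q + 3)^2*(q^3 - 4*q^2 - 17*q + 60) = (q - 3)*(q + 3)^2*(q^2 - q - 20) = (q - 3)*(q + 3)^2*(q + 4)*(q - 5)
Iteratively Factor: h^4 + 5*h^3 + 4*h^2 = (h + 1)*(h^3 + 4*h^2) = h*(h + 1)*(h^2 + 4*h) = h^2*(h + 1)*(h + 4)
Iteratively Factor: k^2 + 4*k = (k)*(k + 4)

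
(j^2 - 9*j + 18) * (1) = j^2 - 9*j + 18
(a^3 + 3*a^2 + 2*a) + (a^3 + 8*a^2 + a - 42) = 2*a^3 + 11*a^2 + 3*a - 42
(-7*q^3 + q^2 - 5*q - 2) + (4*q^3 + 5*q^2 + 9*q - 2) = -3*q^3 + 6*q^2 + 4*q - 4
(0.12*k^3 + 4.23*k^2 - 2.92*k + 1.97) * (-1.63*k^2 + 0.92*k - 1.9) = -0.1956*k^5 - 6.7845*k^4 + 8.4232*k^3 - 13.9345*k^2 + 7.3604*k - 3.743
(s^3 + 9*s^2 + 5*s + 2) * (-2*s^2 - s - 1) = -2*s^5 - 19*s^4 - 20*s^3 - 18*s^2 - 7*s - 2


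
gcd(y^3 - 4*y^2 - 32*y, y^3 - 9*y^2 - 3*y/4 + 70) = y - 8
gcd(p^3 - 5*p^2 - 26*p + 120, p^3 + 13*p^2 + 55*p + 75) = p + 5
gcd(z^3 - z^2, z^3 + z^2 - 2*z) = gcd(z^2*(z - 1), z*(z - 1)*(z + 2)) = z^2 - z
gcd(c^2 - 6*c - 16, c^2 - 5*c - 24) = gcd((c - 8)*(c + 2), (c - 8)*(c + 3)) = c - 8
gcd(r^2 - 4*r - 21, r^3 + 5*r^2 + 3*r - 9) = r + 3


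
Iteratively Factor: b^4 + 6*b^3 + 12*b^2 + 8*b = (b)*(b^3 + 6*b^2 + 12*b + 8) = b*(b + 2)*(b^2 + 4*b + 4) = b*(b + 2)^2*(b + 2)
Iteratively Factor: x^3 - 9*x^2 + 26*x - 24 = (x - 2)*(x^2 - 7*x + 12) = (x - 3)*(x - 2)*(x - 4)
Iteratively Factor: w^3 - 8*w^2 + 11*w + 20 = (w - 5)*(w^2 - 3*w - 4) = (w - 5)*(w - 4)*(w + 1)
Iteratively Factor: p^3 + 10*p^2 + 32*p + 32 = (p + 4)*(p^2 + 6*p + 8) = (p + 4)^2*(p + 2)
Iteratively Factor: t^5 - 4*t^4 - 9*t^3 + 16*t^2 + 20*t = (t + 1)*(t^4 - 5*t^3 - 4*t^2 + 20*t) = (t + 1)*(t + 2)*(t^3 - 7*t^2 + 10*t) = (t - 5)*(t + 1)*(t + 2)*(t^2 - 2*t) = t*(t - 5)*(t + 1)*(t + 2)*(t - 2)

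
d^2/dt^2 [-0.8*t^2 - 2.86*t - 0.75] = -1.60000000000000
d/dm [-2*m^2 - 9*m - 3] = -4*m - 9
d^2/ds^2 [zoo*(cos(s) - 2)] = zoo*cos(s)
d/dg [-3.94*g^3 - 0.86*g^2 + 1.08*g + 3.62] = -11.82*g^2 - 1.72*g + 1.08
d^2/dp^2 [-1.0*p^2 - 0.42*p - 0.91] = -2.00000000000000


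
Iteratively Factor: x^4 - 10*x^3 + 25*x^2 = (x - 5)*(x^3 - 5*x^2) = x*(x - 5)*(x^2 - 5*x) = x*(x - 5)^2*(x)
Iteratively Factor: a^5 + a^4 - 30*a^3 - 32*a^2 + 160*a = (a + 4)*(a^4 - 3*a^3 - 18*a^2 + 40*a) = (a - 2)*(a + 4)*(a^3 - a^2 - 20*a) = (a - 2)*(a + 4)^2*(a^2 - 5*a) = (a - 5)*(a - 2)*(a + 4)^2*(a)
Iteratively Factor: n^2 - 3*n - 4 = (n - 4)*(n + 1)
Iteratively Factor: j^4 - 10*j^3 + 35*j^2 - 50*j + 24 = (j - 4)*(j^3 - 6*j^2 + 11*j - 6) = (j - 4)*(j - 1)*(j^2 - 5*j + 6) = (j - 4)*(j - 3)*(j - 1)*(j - 2)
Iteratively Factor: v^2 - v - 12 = (v + 3)*(v - 4)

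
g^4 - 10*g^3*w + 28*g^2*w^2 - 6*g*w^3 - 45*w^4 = (g - 5*w)*(g - 3*w)^2*(g + w)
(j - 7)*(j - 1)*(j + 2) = j^3 - 6*j^2 - 9*j + 14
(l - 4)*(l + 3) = l^2 - l - 12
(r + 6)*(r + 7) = r^2 + 13*r + 42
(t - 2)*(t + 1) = t^2 - t - 2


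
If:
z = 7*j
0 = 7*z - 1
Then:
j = 1/49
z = 1/7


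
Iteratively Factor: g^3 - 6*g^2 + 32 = (g - 4)*(g^2 - 2*g - 8) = (g - 4)*(g + 2)*(g - 4)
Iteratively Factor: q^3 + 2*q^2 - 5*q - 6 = (q - 2)*(q^2 + 4*q + 3) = (q - 2)*(q + 3)*(q + 1)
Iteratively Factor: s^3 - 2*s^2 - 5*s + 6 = (s - 1)*(s^2 - s - 6) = (s - 1)*(s + 2)*(s - 3)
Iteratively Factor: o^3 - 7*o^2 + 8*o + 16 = (o - 4)*(o^2 - 3*o - 4) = (o - 4)^2*(o + 1)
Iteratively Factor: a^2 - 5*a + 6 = (a - 3)*(a - 2)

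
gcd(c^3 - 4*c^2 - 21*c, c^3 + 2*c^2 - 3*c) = c^2 + 3*c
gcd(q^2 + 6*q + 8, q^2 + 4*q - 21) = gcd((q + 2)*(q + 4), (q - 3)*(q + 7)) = 1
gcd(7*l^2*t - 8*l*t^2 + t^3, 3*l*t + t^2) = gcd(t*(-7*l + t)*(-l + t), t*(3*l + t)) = t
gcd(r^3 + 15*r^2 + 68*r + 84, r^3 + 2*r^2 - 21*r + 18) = r + 6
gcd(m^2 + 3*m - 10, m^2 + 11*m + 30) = m + 5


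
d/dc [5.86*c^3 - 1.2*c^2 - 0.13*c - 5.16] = 17.58*c^2 - 2.4*c - 0.13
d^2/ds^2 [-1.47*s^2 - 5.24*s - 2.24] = -2.94000000000000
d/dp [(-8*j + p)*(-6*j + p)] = -14*j + 2*p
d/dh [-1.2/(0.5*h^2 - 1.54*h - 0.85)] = (1.2*h - 1.848)/(-0.5*h^2 + 1.54*h + 0.85)^2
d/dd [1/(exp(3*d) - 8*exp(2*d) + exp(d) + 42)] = (-3*exp(2*d) + 16*exp(d) - 1)*exp(d)/(exp(3*d) - 8*exp(2*d) + exp(d) + 42)^2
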